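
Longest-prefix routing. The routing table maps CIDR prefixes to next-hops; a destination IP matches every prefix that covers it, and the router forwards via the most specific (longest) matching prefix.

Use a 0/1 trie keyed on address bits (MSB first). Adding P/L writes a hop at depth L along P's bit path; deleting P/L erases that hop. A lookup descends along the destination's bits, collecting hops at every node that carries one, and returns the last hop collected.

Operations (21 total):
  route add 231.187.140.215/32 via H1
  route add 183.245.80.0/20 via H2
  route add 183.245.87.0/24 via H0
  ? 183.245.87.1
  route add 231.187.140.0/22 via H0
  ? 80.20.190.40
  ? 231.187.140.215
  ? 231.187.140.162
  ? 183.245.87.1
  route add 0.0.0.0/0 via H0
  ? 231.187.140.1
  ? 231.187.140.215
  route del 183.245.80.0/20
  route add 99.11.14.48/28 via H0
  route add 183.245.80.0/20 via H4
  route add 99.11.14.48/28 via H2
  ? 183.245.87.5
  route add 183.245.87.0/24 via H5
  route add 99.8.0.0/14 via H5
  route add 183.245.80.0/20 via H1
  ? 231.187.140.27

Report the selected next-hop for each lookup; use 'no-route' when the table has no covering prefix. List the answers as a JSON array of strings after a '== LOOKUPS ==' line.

Trace:
  + 231.187.140.215/32 (H1) depth=32
  + 183.245.80.0/20 (H2) depth=20
  + 183.245.87.0/24 (H0) depth=24
  ? 183.245.87.1  path d0:-→d1:-→d2:-→d3:-→d4:-→d5:-→d6:-→d7:-→d8:-→d9:-→d10:-→d11:-→d12:-→d13:-→d14:-→d15:-→d16:-→d17:-→d18:-→d19:-→d20:H2→d21:-→d22:-→d23:-→d24:H0  best=H0
  + 231.187.140.0/22 (H0) depth=22
  ? 80.20.190.40  path d0:-  best=no-route
  ? 231.187.140.215  path d0:-→d1:-→d2:-→d3:-→d4:-→d5:-→d6:-→d7:-→d8:-→d9:-→d10:-→d11:-→d12:-→d13:-→d14:-→d15:-→d16:-→d17:-→d18:-→d19:-→d20:-→d21:-→d22:H0→d23:-→d24:-→d25:-→d26:-→d27:-→d28:-→d29:-→d30:-→d31:-→d32:H1  best=H1
  ? 231.187.140.162  path d0:-→d1:-→d2:-→d3:-→d4:-→d5:-→d6:-→d7:-→d8:-→d9:-→d10:-→d11:-→d12:-→d13:-→d14:-→d15:-→d16:-→d17:-→d18:-→d19:-→d20:-→d21:-→d22:H0→d23:-→d24:-→d25:-  best=H0
  ? 183.245.87.1  path d0:-→d1:-→d2:-→d3:-→d4:-→d5:-→d6:-→d7:-→d8:-→d9:-→d10:-→d11:-→d12:-→d13:-→d14:-→d15:-→d16:-→d17:-→d18:-→d19:-→d20:H2→d21:-→d22:-→d23:-→d24:H0  best=H0
  + 0.0.0.0/0 (H0) depth=0
  ? 231.187.140.1  path d0:H0→d1:-→d2:-→d3:-→d4:-→d5:-→d6:-→d7:-→d8:-→d9:-→d10:-→d11:-→d12:-→d13:-→d14:-→d15:-→d16:-→d17:-→d18:-→d19:-→d20:-→d21:-→d22:H0→d23:-→d24:-  best=H0
  ? 231.187.140.215  path d0:H0→d1:-→d2:-→d3:-→d4:-→d5:-→d6:-→d7:-→d8:-→d9:-→d10:-→d11:-→d12:-→d13:-→d14:-→d15:-→d16:-→d17:-→d18:-→d19:-→d20:-→d21:-→d22:H0→d23:-→d24:-→d25:-→d26:-→d27:-→d28:-→d29:-→d30:-→d31:-→d32:H1  best=H1
  del 183.245.80.0/20 (clear depth 20)
  + 99.11.14.48/28 (H0) depth=28
  + 183.245.80.0/20 (H4) depth=20
  + 99.11.14.48/28 (H2) depth=28
  ? 183.245.87.5  path d0:H0→d1:-→d2:-→d3:-→d4:-→d5:-→d6:-→d7:-→d8:-→d9:-→d10:-→d11:-→d12:-→d13:-→d14:-→d15:-→d16:-→d17:-→d18:-→d19:-→d20:H4→d21:-→d22:-→d23:-→d24:H0  best=H0
  + 183.245.87.0/24 (H5) depth=24
  + 99.8.0.0/14 (H5) depth=14
  + 183.245.80.0/20 (H1) depth=20
  ? 231.187.140.27  path d0:H0→d1:-→d2:-→d3:-→d4:-→d5:-→d6:-→d7:-→d8:-→d9:-→d10:-→d11:-→d12:-→d13:-→d14:-→d15:-→d16:-→d17:-→d18:-→d19:-→d20:-→d21:-→d22:H0→d23:-→d24:-  best=H0

== LOOKUPS ==
["H0","no-route","H1","H0","H0","H0","H1","H0","H0"]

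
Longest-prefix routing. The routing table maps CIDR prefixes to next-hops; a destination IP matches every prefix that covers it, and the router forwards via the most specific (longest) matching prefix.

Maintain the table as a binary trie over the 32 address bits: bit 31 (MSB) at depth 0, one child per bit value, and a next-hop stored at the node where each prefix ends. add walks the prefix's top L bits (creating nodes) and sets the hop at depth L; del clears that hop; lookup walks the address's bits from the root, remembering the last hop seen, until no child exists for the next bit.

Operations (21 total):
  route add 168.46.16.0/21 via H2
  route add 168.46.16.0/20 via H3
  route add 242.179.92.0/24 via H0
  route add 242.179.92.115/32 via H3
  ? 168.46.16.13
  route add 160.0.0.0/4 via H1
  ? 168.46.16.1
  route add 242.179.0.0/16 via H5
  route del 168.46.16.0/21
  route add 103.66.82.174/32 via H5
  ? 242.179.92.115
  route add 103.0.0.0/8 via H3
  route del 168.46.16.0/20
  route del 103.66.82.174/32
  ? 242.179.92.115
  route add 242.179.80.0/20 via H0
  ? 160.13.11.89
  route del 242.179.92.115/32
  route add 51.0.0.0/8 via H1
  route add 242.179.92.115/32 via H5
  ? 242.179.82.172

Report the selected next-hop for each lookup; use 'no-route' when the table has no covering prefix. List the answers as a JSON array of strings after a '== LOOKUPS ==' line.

Trace:
  add 168.46.16.0/21 -> H2 at depth 21
  add 168.46.16.0/20 -> H3 at depth 20
  add 242.179.92.0/24 -> H0 at depth 24
  add 242.179.92.115/32 -> H3 at depth 32
  lookup 168.46.16.13: bits 101010000010111000010 walk d0:-→d1:-→d2:-→d3:-→d4:-→d5:-→d6:-→d7:-→d8:-→d9:-→d10:-→d11:-→d12:-→d13:-→d14:-→d15:-→d16:-→d17:-→d18:-→d19:-→d20:H3→d21:H2 -> H2
  add 160.0.0.0/4 -> H1 at depth 4
  lookup 168.46.16.1: bits 101010000010111000010 walk d0:-→d1:-→d2:-→d3:-→d4:H1→d5:-→d6:-→d7:-→d8:-→d9:-→d10:-→d11:-→d12:-→d13:-→d14:-→d15:-→d16:-→d17:-→d18:-→d19:-→d20:H3→d21:H2 -> H2
  add 242.179.0.0/16 -> H5 at depth 16
  del 168.46.16.0/21 (clear depth 21)
  add 103.66.82.174/32 -> H5 at depth 32
  lookup 242.179.92.115: bits 11110010101100110101110001110011 walk d0:-→d1:-→d2:-→d3:-→d4:-→d5:-→d6:-→d7:-→d8:-→d9:-→d10:-→d11:-→d12:-→d13:-→d14:-→d15:-→d16:H5→d17:-→d18:-→d19:-→d20:-→d21:-→d22:-→d23:-→d24:H0→d25:-→d26:-→d27:-→d28:-→d29:-→d30:-→d31:-→d32:H3 -> H3
  add 103.0.0.0/8 -> H3 at depth 8
  del 168.46.16.0/20 (clear depth 20)
  del 103.66.82.174/32 (clear depth 32)
  lookup 242.179.92.115: bits 11110010101100110101110001110011 walk d0:-→d1:-→d2:-→d3:-→d4:-→d5:-→d6:-→d7:-→d8:-→d9:-→d10:-→d11:-→d12:-→d13:-→d14:-→d15:-→d16:H5→d17:-→d18:-→d19:-→d20:-→d21:-→d22:-→d23:-→d24:H0→d25:-→d26:-→d27:-→d28:-→d29:-→d30:-→d31:-→d32:H3 -> H3
  add 242.179.80.0/20 -> H0 at depth 20
  lookup 160.13.11.89: bits 1010 walk d0:-→d1:-→d2:-→d3:-→d4:H1 -> H1
  del 242.179.92.115/32 (clear depth 32)
  add 51.0.0.0/8 -> H1 at depth 8
  add 242.179.92.115/32 -> H5 at depth 32
  lookup 242.179.82.172: bits 11110010101100110101 walk d0:-→d1:-→d2:-→d3:-→d4:-→d5:-→d6:-→d7:-→d8:-→d9:-→d10:-→d11:-→d12:-→d13:-→d14:-→d15:-→d16:H5→d17:-→d18:-→d19:-→d20:H0 -> H0

== LOOKUPS ==
["H2","H2","H3","H3","H1","H0"]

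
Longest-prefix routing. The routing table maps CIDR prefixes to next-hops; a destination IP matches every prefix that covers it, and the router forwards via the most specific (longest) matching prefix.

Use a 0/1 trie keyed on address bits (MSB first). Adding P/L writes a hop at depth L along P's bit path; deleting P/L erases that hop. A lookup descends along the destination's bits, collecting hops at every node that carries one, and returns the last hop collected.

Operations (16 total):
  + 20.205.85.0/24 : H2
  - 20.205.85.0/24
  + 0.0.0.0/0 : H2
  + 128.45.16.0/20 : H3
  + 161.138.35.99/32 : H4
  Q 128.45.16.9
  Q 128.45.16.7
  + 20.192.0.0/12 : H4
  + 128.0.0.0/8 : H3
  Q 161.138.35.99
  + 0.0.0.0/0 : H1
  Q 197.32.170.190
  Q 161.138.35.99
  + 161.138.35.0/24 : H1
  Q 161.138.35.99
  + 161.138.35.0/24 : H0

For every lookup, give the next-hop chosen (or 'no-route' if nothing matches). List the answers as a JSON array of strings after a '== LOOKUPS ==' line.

Apply in order:
  add 20.205.85.0/24 -> H2 at depth 24
  - 20.205.85.0/24 clear@24
  add 0.0.0.0/0 -> H2 at depth 0
  add 128.45.16.0/20 -> H3 at depth 20
  add 161.138.35.99/32 -> H4 at depth 32
  Q 128.45.16.9: descend 10000000001011010001 ; hops seen [H2,H3] ; pick H3
  Q 128.45.16.7: descend 10000000001011010001 ; hops seen [H2,H3] ; pick H3
  add 20.192.0.0/12 -> H4 at depth 12
  add 128.0.0.0/8 -> H3 at depth 8
  Q 161.138.35.99: descend 10100001100010100010001101100011 ; hops seen [H2,H4] ; pick H4
  add 0.0.0.0/0 -> H1 at depth 0
  Q 197.32.170.190: descend 1 ; hops seen [H1] ; pick H1
  Q 161.138.35.99: descend 10100001100010100010001101100011 ; hops seen [H1,H4] ; pick H4
  add 161.138.35.0/24 -> H1 at depth 24
  Q 161.138.35.99: descend 10100001100010100010001101100011 ; hops seen [H1,H1,H4] ; pick H4
  add 161.138.35.0/24 -> H0 at depth 24

== LOOKUPS ==
["H3","H3","H4","H1","H4","H4"]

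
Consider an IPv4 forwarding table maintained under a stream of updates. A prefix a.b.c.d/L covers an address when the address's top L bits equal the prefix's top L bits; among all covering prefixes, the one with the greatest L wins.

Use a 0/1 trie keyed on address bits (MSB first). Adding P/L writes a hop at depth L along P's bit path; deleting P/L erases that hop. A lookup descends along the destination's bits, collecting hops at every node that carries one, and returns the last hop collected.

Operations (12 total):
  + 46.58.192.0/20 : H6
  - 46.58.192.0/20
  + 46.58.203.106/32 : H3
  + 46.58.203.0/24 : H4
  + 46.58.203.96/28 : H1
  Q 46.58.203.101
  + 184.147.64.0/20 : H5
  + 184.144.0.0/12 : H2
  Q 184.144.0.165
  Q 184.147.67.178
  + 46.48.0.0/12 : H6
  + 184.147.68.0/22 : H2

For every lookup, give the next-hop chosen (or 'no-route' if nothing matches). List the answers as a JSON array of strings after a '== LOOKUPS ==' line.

Apply in order:
  add 46.58.192.0/20 -> H6 at depth 20
  - 46.58.192.0/20 clear@20
  add 46.58.203.106/32 -> H3 at depth 32
  add 46.58.203.0/24 -> H4 at depth 24
  add 46.58.203.96/28 -> H1 at depth 28
  lookup 46.58.203.101: bits 0010111000111010110010110110 walk d0:-→d1:-→d2:-→d3:-→d4:-→d5:-→d6:-→d7:-→d8:-→d9:-→d10:-→d11:-→d12:-→d13:-→d14:-→d15:-→d16:-→d17:-→d18:-→d19:-→d20:-→d21:-→d22:-→d23:-→d24:H4→d25:-→d26:-→d27:-→d28:H1 -> H1
  add 184.147.64.0/20 -> H5 at depth 20
  add 184.144.0.0/12 -> H2 at depth 12
  lookup 184.144.0.165: bits 10111000100100 walk d0:-→d1:-→d2:-→d3:-→d4:-→d5:-→d6:-→d7:-→d8:-→d9:-→d10:-→d11:-→d12:H2→d13:-→d14:- -> H2
  lookup 184.147.67.178: bits 10111000100100110100 walk d0:-→d1:-→d2:-→d3:-→d4:-→d5:-→d6:-→d7:-→d8:-→d9:-→d10:-→d11:-→d12:H2→d13:-→d14:-→d15:-→d16:-→d17:-→d18:-→d19:-→d20:H5 -> H5
  add 46.48.0.0/12 -> H6 at depth 12
  add 184.147.68.0/22 -> H2 at depth 22

== LOOKUPS ==
["H1","H2","H5"]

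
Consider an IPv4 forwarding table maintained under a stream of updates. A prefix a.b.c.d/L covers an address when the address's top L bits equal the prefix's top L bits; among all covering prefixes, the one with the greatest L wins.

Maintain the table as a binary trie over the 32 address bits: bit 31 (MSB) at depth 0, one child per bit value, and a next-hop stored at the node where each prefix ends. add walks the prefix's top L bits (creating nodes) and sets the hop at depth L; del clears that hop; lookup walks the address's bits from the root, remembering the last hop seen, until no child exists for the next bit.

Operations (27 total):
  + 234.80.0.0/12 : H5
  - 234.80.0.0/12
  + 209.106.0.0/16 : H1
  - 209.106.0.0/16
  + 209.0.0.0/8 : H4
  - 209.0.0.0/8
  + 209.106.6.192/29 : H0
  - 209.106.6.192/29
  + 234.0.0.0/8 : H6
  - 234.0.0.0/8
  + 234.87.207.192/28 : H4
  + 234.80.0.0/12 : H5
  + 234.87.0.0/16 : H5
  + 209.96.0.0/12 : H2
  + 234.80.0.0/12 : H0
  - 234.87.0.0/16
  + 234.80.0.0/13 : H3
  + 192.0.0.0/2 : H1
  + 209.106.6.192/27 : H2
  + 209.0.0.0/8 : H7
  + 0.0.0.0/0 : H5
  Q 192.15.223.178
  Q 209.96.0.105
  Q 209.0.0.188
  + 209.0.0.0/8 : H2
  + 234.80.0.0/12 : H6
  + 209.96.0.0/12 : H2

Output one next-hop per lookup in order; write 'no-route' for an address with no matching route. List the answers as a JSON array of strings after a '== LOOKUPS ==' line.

Process each operation:
  add 234.80.0.0/12 -> H5 at depth 12
  - 234.80.0.0/12 clear@12
  add 209.106.0.0/16 -> H1 at depth 16
  - 209.106.0.0/16 clear@16
  add 209.0.0.0/8 -> H4 at depth 8
  - 209.0.0.0/8 clear@8
  add 209.106.6.192/29 -> H0 at depth 29
  - 209.106.6.192/29 clear@29
  add 234.0.0.0/8 -> H6 at depth 8
  - 234.0.0.0/8 clear@8
  add 234.87.207.192/28 -> H4 at depth 28
  add 234.80.0.0/12 -> H5 at depth 12
  add 234.87.0.0/16 -> H5 at depth 16
  add 209.96.0.0/12 -> H2 at depth 12
  add 234.80.0.0/12 -> H0 at depth 12
  - 234.87.0.0/16 clear@16
  add 234.80.0.0/13 -> H3 at depth 13
  add 192.0.0.0/2 -> H1 at depth 2
  add 209.106.6.192/27 -> H2 at depth 27
  add 209.0.0.0/8 -> H7 at depth 8
  add 0.0.0.0/0 -> H5 at depth 0
  lookup 192.15.223.178: bits 110 walk d0:H5→d1:-→d2:H1→d3:- -> H1
  lookup 209.96.0.105: bits 110100010110 walk d0:H5→d1:-→d2:H1→d3:-→d4:-→d5:-→d6:-→d7:-→d8:H7→d9:-→d10:-→d11:-→d12:H2 -> H2
  lookup 209.0.0.188: bits 110100010 walk d0:H5→d1:-→d2:H1→d3:-→d4:-→d5:-→d6:-→d7:-→d8:H7→d9:- -> H7
  add 209.0.0.0/8 -> H2 at depth 8
  add 234.80.0.0/12 -> H6 at depth 12
  add 209.96.0.0/12 -> H2 at depth 12

== LOOKUPS ==
["H1","H2","H7"]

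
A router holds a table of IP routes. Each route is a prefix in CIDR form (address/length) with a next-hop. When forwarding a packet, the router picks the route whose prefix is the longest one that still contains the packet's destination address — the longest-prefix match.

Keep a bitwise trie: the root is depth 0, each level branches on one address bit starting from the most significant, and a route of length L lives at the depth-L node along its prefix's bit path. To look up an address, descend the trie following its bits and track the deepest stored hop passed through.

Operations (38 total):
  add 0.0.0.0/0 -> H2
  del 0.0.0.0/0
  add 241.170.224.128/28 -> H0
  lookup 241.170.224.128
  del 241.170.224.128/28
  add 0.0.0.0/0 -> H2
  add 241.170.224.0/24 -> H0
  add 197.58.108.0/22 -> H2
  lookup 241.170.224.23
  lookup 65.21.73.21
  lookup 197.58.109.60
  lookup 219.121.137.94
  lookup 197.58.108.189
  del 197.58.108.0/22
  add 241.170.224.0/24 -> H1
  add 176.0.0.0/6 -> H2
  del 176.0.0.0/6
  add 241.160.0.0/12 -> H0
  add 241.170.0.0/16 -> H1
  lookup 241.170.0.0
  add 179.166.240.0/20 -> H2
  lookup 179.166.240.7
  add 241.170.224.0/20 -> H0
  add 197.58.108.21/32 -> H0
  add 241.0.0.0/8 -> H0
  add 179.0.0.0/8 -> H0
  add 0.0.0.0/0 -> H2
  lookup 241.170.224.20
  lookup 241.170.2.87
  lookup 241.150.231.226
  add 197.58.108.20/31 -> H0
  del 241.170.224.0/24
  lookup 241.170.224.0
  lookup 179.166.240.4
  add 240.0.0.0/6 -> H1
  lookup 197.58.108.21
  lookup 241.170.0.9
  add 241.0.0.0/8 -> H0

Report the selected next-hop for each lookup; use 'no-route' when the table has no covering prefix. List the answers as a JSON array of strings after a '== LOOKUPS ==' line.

Process each operation:
  add 0.0.0.0/0 -> H2 at depth 0
  - 0.0.0.0/0 clear@0
  add 241.170.224.128/28 -> H0 at depth 28
  ? 241.170.224.128  path d0:-→d1:-→d2:-→d3:-→d4:-→d5:-→d6:-→d7:-→d8:-→d9:-→d10:-→d11:-→d12:-→d13:-→d14:-→d15:-→d16:-→d17:-→d18:-→d19:-→d20:-→d21:-→d22:-→d23:-→d24:-→d25:-→d26:-→d27:-→d28:H0  best=H0
  - 241.170.224.128/28 clear@28
  add 0.0.0.0/0 -> H2 at depth 0
  add 241.170.224.0/24 -> H0 at depth 24
  add 197.58.108.0/22 -> H2 at depth 22
  ? 241.170.224.23  path d0:H2→d1:-→d2:-→d3:-→d4:-→d5:-→d6:-→d7:-→d8:-→d9:-→d10:-→d11:-→d12:-→d13:-→d14:-→d15:-→d16:-→d17:-→d18:-→d19:-→d20:-→d21:-→d22:-→d23:-→d24:H0  best=H0
  ? 65.21.73.21  path d0:H2  best=H2
  ? 197.58.109.60  path d0:H2→d1:-→d2:-→d3:-→d4:-→d5:-→d6:-→d7:-→d8:-→d9:-→d10:-→d11:-→d12:-→d13:-→d14:-→d15:-→d16:-→d17:-→d18:-→d19:-→d20:-→d21:-→d22:H2  best=H2
  ? 219.121.137.94  path d0:H2→d1:-→d2:-→d3:-  best=H2
  ? 197.58.108.189  path d0:H2→d1:-→d2:-→d3:-→d4:-→d5:-→d6:-→d7:-→d8:-→d9:-→d10:-→d11:-→d12:-→d13:-→d14:-→d15:-→d16:-→d17:-→d18:-→d19:-→d20:-→d21:-→d22:H2  best=H2
  - 197.58.108.0/22 clear@22
  add 241.170.224.0/24 -> H1 at depth 24
  add 176.0.0.0/6 -> H2 at depth 6
  - 176.0.0.0/6 clear@6
  add 241.160.0.0/12 -> H0 at depth 12
  add 241.170.0.0/16 -> H1 at depth 16
  ? 241.170.0.0  path d0:H2→d1:-→d2:-→d3:-→d4:-→d5:-→d6:-→d7:-→d8:-→d9:-→d10:-→d11:-→d12:H0→d13:-→d14:-→d15:-→d16:H1  best=H1
  add 179.166.240.0/20 -> H2 at depth 20
  ? 179.166.240.7  path d0:H2→d1:-→d2:-→d3:-→d4:-→d5:-→d6:-→d7:-→d8:-→d9:-→d10:-→d11:-→d12:-→d13:-→d14:-→d15:-→d16:-→d17:-→d18:-→d19:-→d20:H2  best=H2
  add 241.170.224.0/20 -> H0 at depth 20
  add 197.58.108.21/32 -> H0 at depth 32
  add 241.0.0.0/8 -> H0 at depth 8
  add 179.0.0.0/8 -> H0 at depth 8
  add 0.0.0.0/0 -> H2 at depth 0
  ? 241.170.224.20  path d0:H2→d1:-→d2:-→d3:-→d4:-→d5:-→d6:-→d7:-→d8:H0→d9:-→d10:-→d11:-→d12:H0→d13:-→d14:-→d15:-→d16:H1→d17:-→d18:-→d19:-→d20:H0→d21:-→d22:-→d23:-→d24:H1  best=H1
  ? 241.170.2.87  path d0:H2→d1:-→d2:-→d3:-→d4:-→d5:-→d6:-→d7:-→d8:H0→d9:-→d10:-→d11:-→d12:H0→d13:-→d14:-→d15:-→d16:H1  best=H1
  ? 241.150.231.226  path d0:H2→d1:-→d2:-→d3:-→d4:-→d5:-→d6:-→d7:-→d8:H0→d9:-→d10:-  best=H0
  add 197.58.108.20/31 -> H0 at depth 31
  - 241.170.224.0/24 clear@24
  ? 241.170.224.0  path d0:H2→d1:-→d2:-→d3:-→d4:-→d5:-→d6:-→d7:-→d8:H0→d9:-→d10:-→d11:-→d12:H0→d13:-→d14:-→d15:-→d16:H1→d17:-→d18:-→d19:-→d20:H0→d21:-→d22:-→d23:-→d24:-  best=H0
  ? 179.166.240.4  path d0:H2→d1:-→d2:-→d3:-→d4:-→d5:-→d6:-→d7:-→d8:H0→d9:-→d10:-→d11:-→d12:-→d13:-→d14:-→d15:-→d16:-→d17:-→d18:-→d19:-→d20:H2  best=H2
  add 240.0.0.0/6 -> H1 at depth 6
  ? 197.58.108.21  path d0:H2→d1:-→d2:-→d3:-→d4:-→d5:-→d6:-→d7:-→d8:-→d9:-→d10:-→d11:-→d12:-→d13:-→d14:-→d15:-→d16:-→d17:-→d18:-→d19:-→d20:-→d21:-→d22:-→d23:-→d24:-→d25:-→d26:-→d27:-→d28:-→d29:-→d30:-→d31:H0→d32:H0  best=H0
  ? 241.170.0.9  path d0:H2→d1:-→d2:-→d3:-→d4:-→d5:-→d6:H1→d7:-→d8:H0→d9:-→d10:-→d11:-→d12:H0→d13:-→d14:-→d15:-→d16:H1  best=H1
  add 241.0.0.0/8 -> H0 at depth 8

== LOOKUPS ==
["H0","H0","H2","H2","H2","H2","H1","H2","H1","H1","H0","H0","H2","H0","H1"]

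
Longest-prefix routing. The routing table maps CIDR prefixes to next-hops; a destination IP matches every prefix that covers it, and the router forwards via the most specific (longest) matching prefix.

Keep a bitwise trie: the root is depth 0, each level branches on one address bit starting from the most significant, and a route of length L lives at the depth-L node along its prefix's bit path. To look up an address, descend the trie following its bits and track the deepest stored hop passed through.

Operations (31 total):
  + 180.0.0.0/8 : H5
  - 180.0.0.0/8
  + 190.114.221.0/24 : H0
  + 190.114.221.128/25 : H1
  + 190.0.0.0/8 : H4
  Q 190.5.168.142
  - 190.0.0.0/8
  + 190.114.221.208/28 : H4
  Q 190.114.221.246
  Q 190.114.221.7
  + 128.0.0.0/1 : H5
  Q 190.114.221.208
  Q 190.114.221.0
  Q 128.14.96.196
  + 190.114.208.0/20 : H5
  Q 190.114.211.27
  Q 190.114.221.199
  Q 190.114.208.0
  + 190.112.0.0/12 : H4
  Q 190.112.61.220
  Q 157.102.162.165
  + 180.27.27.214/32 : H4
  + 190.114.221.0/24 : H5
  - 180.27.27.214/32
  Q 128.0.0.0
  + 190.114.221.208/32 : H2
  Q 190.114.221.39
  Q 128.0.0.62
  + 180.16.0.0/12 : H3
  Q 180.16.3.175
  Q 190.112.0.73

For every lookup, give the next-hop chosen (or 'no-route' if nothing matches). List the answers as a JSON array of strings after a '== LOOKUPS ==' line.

Trace:
  add 180.0.0.0/8 -> H5 at depth 8
  del 180.0.0.0/8 (clear depth 8)
  add 190.114.221.0/24 -> H0 at depth 24
  add 190.114.221.128/25 -> H1 at depth 25
  add 190.0.0.0/8 -> H4 at depth 8
  Q 190.5.168.142: descend 101111100 ; hops seen [H4] ; pick H4
  del 190.0.0.0/8 (clear depth 8)
  add 190.114.221.208/28 -> H4 at depth 28
  Q 190.114.221.246: descend 10111110011100101101110111 ; hops seen [H0,H1] ; pick H1
  Q 190.114.221.7: descend 101111100111001011011101 ; hops seen [H0] ; pick H0
  add 128.0.0.0/1 -> H5 at depth 1
  Q 190.114.221.208: descend 1011111001110010110111011101 ; hops seen [H5,H0,H1,H4] ; pick H4
  Q 190.114.221.0: descend 101111100111001011011101 ; hops seen [H5,H0] ; pick H0
  Q 128.14.96.196: descend 10 ; hops seen [H5] ; pick H5
  add 190.114.208.0/20 -> H5 at depth 20
  Q 190.114.211.27: descend 10111110011100101101 ; hops seen [H5,H5] ; pick H5
  Q 190.114.221.199: descend 101111100111001011011101110 ; hops seen [H5,H5,H0,H1] ; pick H1
  Q 190.114.208.0: descend 10111110011100101101 ; hops seen [H5,H5] ; pick H5
  add 190.112.0.0/12 -> H4 at depth 12
  Q 190.112.61.220: descend 10111110011100 ; hops seen [H5,H4] ; pick H4
  Q 157.102.162.165: descend 10 ; hops seen [H5] ; pick H5
  add 180.27.27.214/32 -> H4 at depth 32
  add 190.114.221.0/24 -> H5 at depth 24
  del 180.27.27.214/32 (clear depth 32)
  Q 128.0.0.0: descend 10 ; hops seen [H5] ; pick H5
  add 190.114.221.208/32 -> H2 at depth 32
  Q 190.114.221.39: descend 101111100111001011011101 ; hops seen [H5,H4,H5,H5] ; pick H5
  Q 128.0.0.62: descend 10 ; hops seen [H5] ; pick H5
  add 180.16.0.0/12 -> H3 at depth 12
  Q 180.16.3.175: descend 101101000001 ; hops seen [H5,H3] ; pick H3
  Q 190.112.0.73: descend 10111110011100 ; hops seen [H5,H4] ; pick H4

== LOOKUPS ==
["H4","H1","H0","H4","H0","H5","H5","H1","H5","H4","H5","H5","H5","H5","H3","H4"]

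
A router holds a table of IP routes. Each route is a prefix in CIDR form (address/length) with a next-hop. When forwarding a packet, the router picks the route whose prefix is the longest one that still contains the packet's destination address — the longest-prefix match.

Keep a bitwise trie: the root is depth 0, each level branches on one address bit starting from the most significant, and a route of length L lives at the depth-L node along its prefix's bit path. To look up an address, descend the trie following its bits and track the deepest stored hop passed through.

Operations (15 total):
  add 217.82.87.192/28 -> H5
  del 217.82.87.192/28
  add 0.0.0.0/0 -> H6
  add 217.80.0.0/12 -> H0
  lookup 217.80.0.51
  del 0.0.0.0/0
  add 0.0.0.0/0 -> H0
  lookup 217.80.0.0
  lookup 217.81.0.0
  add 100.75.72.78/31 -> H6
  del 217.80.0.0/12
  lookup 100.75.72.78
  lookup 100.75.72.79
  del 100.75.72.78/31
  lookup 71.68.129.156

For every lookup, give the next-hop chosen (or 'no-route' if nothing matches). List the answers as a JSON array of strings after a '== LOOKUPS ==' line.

Apply in order:
  add 217.82.87.192/28 -> H5 at depth 28
  del 217.82.87.192/28 (clear depth 28)
  add 0.0.0.0/0 -> H6 at depth 0
  add 217.80.0.0/12 -> H0 at depth 12
  Q 217.80.0.51: descend 11011001010100 ; hops seen [H6,H0] ; pick H0
  del 0.0.0.0/0 (clear depth 0)
  add 0.0.0.0/0 -> H0 at depth 0
  Q 217.80.0.0: descend 11011001010100 ; hops seen [H0,H0] ; pick H0
  Q 217.81.0.0: descend 11011001010100 ; hops seen [H0,H0] ; pick H0
  add 100.75.72.78/31 -> H6 at depth 31
  del 217.80.0.0/12 (clear depth 12)
  Q 100.75.72.78: descend 0110010001001011010010000100111 ; hops seen [H0,H6] ; pick H6
  Q 100.75.72.79: descend 0110010001001011010010000100111 ; hops seen [H0,H6] ; pick H6
  del 100.75.72.78/31 (clear depth 31)
  Q 71.68.129.156: descend 01 ; hops seen [H0] ; pick H0

== LOOKUPS ==
["H0","H0","H0","H6","H6","H0"]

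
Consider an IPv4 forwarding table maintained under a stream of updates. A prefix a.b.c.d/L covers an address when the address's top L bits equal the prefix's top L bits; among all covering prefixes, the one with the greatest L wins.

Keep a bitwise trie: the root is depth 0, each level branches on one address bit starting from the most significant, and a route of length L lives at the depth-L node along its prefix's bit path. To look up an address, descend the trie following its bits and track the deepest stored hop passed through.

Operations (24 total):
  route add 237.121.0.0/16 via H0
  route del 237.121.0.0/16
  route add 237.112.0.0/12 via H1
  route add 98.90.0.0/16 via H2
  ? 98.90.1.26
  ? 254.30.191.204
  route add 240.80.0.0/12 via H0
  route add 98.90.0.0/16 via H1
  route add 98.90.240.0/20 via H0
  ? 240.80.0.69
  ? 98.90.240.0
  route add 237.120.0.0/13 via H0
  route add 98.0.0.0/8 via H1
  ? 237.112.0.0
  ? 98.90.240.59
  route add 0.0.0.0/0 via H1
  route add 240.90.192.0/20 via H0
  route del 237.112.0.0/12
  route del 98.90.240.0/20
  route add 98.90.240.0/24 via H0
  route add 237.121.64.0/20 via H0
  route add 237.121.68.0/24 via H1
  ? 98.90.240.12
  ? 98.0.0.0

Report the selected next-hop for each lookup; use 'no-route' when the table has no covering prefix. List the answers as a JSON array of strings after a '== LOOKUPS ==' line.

Apply in order:
  add 237.121.0.0/16 -> H0 at depth 16
  - 237.121.0.0/16 clear@16
  add 237.112.0.0/12 -> H1 at depth 12
  add 98.90.0.0/16 -> H2 at depth 16
  ? 98.90.1.26  path d0:-→d1:-→d2:-→d3:-→d4:-→d5:-→d6:-→d7:-→d8:-→d9:-→d10:-→d11:-→d12:-→d13:-→d14:-→d15:-→d16:H2  best=H2
  ? 254.30.191.204  path d0:-→d1:-→d2:-→d3:-  best=no-route
  add 240.80.0.0/12 -> H0 at depth 12
  add 98.90.0.0/16 -> H1 at depth 16
  add 98.90.240.0/20 -> H0 at depth 20
  ? 240.80.0.69  path d0:-→d1:-→d2:-→d3:-→d4:-→d5:-→d6:-→d7:-→d8:-→d9:-→d10:-→d11:-→d12:H0  best=H0
  ? 98.90.240.0  path d0:-→d1:-→d2:-→d3:-→d4:-→d5:-→d6:-→d7:-→d8:-→d9:-→d10:-→d11:-→d12:-→d13:-→d14:-→d15:-→d16:H1→d17:-→d18:-→d19:-→d20:H0  best=H0
  add 237.120.0.0/13 -> H0 at depth 13
  add 98.0.0.0/8 -> H1 at depth 8
  ? 237.112.0.0  path d0:-→d1:-→d2:-→d3:-→d4:-→d5:-→d6:-→d7:-→d8:-→d9:-→d10:-→d11:-→d12:H1  best=H1
  ? 98.90.240.59  path d0:-→d1:-→d2:-→d3:-→d4:-→d5:-→d6:-→d7:-→d8:H1→d9:-→d10:-→d11:-→d12:-→d13:-→d14:-→d15:-→d16:H1→d17:-→d18:-→d19:-→d20:H0  best=H0
  add 0.0.0.0/0 -> H1 at depth 0
  add 240.90.192.0/20 -> H0 at depth 20
  - 237.112.0.0/12 clear@12
  - 98.90.240.0/20 clear@20
  add 98.90.240.0/24 -> H0 at depth 24
  add 237.121.64.0/20 -> H0 at depth 20
  add 237.121.68.0/24 -> H1 at depth 24
  ? 98.90.240.12  path d0:H1→d1:-→d2:-→d3:-→d4:-→d5:-→d6:-→d7:-→d8:H1→d9:-→d10:-→d11:-→d12:-→d13:-→d14:-→d15:-→d16:H1→d17:-→d18:-→d19:-→d20:-→d21:-→d22:-→d23:-→d24:H0  best=H0
  ? 98.0.0.0  path d0:H1→d1:-→d2:-→d3:-→d4:-→d5:-→d6:-→d7:-→d8:H1→d9:-  best=H1

== LOOKUPS ==
["H2","no-route","H0","H0","H1","H0","H0","H1"]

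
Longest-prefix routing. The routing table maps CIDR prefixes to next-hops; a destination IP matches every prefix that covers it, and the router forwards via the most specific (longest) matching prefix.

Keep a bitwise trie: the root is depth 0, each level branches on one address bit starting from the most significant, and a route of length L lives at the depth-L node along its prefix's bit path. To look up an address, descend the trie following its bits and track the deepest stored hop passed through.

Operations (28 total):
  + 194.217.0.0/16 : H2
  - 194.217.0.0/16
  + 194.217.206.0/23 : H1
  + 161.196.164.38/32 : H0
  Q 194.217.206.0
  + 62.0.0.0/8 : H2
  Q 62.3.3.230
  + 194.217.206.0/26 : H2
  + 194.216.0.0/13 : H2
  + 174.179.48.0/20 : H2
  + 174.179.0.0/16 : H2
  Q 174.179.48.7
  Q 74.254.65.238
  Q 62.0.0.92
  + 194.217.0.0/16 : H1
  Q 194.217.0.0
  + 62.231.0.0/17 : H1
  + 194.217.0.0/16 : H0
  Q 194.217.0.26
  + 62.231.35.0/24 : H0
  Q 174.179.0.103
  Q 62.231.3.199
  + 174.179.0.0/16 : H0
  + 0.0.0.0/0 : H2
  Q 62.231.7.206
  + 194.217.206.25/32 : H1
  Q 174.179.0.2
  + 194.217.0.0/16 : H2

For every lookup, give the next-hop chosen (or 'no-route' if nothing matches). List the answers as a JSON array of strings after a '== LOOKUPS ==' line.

Apply in order:
  + 194.217.0.0/16 (H2) depth=16
  del 194.217.0.0/16 (clear depth 16)
  + 194.217.206.0/23 (H1) depth=23
  + 161.196.164.38/32 (H0) depth=32
  lookup 194.217.206.0: bits 11000010110110011100111 walk d0:-→d1:-→d2:-→d3:-→d4:-→d5:-→d6:-→d7:-→d8:-→d9:-→d10:-→d11:-→d12:-→d13:-→d14:-→d15:-→d16:-→d17:-→d18:-→d19:-→d20:-→d21:-→d22:-→d23:H1 -> H1
  + 62.0.0.0/8 (H2) depth=8
  lookup 62.3.3.230: bits 00111110 walk d0:-→d1:-→d2:-→d3:-→d4:-→d5:-→d6:-→d7:-→d8:H2 -> H2
  + 194.217.206.0/26 (H2) depth=26
  + 194.216.0.0/13 (H2) depth=13
  + 174.179.48.0/20 (H2) depth=20
  + 174.179.0.0/16 (H2) depth=16
  lookup 174.179.48.7: bits 10101110101100110011 walk d0:-→d1:-→d2:-→d3:-→d4:-→d5:-→d6:-→d7:-→d8:-→d9:-→d10:-→d11:-→d12:-→d13:-→d14:-→d15:-→d16:H2→d17:-→d18:-→d19:-→d20:H2 -> H2
  lookup 74.254.65.238: bits 0 walk d0:-→d1:- -> no-route
  lookup 62.0.0.92: bits 00111110 walk d0:-→d1:-→d2:-→d3:-→d4:-→d5:-→d6:-→d7:-→d8:H2 -> H2
  + 194.217.0.0/16 (H1) depth=16
  lookup 194.217.0.0: bits 1100001011011001 walk d0:-→d1:-→d2:-→d3:-→d4:-→d5:-→d6:-→d7:-→d8:-→d9:-→d10:-→d11:-→d12:-→d13:H2→d14:-→d15:-→d16:H1 -> H1
  + 62.231.0.0/17 (H1) depth=17
  + 194.217.0.0/16 (H0) depth=16
  lookup 194.217.0.26: bits 1100001011011001 walk d0:-→d1:-→d2:-→d3:-→d4:-→d5:-→d6:-→d7:-→d8:-→d9:-→d10:-→d11:-→d12:-→d13:H2→d14:-→d15:-→d16:H0 -> H0
  + 62.231.35.0/24 (H0) depth=24
  lookup 174.179.0.103: bits 101011101011001100 walk d0:-→d1:-→d2:-→d3:-→d4:-→d5:-→d6:-→d7:-→d8:-→d9:-→d10:-→d11:-→d12:-→d13:-→d14:-→d15:-→d16:H2→d17:-→d18:- -> H2
  lookup 62.231.3.199: bits 001111101110011100 walk d0:-→d1:-→d2:-→d3:-→d4:-→d5:-→d6:-→d7:-→d8:H2→d9:-→d10:-→d11:-→d12:-→d13:-→d14:-→d15:-→d16:-→d17:H1→d18:- -> H1
  + 174.179.0.0/16 (H0) depth=16
  + 0.0.0.0/0 (H2) depth=0
  lookup 62.231.7.206: bits 001111101110011100 walk d0:H2→d1:-→d2:-→d3:-→d4:-→d5:-→d6:-→d7:-→d8:H2→d9:-→d10:-→d11:-→d12:-→d13:-→d14:-→d15:-→d16:-→d17:H1→d18:- -> H1
  + 194.217.206.25/32 (H1) depth=32
  lookup 174.179.0.2: bits 101011101011001100 walk d0:H2→d1:-→d2:-→d3:-→d4:-→d5:-→d6:-→d7:-→d8:-→d9:-→d10:-→d11:-→d12:-→d13:-→d14:-→d15:-→d16:H0→d17:-→d18:- -> H0
  + 194.217.0.0/16 (H2) depth=16

== LOOKUPS ==
["H1","H2","H2","no-route","H2","H1","H0","H2","H1","H1","H0"]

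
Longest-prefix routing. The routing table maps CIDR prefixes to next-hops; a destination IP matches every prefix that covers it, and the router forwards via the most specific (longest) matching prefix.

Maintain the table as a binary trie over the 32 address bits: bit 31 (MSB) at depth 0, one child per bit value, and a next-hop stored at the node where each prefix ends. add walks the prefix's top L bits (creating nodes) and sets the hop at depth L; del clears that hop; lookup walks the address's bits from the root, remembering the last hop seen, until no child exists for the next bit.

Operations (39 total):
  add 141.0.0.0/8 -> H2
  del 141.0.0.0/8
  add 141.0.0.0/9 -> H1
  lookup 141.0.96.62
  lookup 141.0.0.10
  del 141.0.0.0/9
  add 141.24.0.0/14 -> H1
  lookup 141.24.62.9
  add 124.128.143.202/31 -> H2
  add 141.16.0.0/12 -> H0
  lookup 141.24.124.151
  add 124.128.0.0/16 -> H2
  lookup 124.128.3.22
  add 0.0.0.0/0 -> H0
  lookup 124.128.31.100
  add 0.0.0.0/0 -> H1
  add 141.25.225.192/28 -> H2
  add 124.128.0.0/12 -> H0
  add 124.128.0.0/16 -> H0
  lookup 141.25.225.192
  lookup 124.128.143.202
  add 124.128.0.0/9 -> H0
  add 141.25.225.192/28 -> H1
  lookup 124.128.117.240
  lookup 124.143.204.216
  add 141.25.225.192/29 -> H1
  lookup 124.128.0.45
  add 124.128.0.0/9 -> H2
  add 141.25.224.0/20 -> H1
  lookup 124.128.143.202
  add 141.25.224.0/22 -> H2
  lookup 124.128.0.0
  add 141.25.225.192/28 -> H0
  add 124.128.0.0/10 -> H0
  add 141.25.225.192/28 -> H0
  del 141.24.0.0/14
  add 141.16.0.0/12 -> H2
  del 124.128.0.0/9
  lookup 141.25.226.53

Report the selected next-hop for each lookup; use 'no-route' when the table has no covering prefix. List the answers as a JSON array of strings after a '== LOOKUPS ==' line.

Apply in order:
  add 141.0.0.0/8 -> H2 at depth 8
  del 141.0.0.0/8 (clear depth 8)
  add 141.0.0.0/9 -> H1 at depth 9
  ? 141.0.96.62  path d0:-→d1:-→d2:-→d3:-→d4:-→d5:-→d6:-→d7:-→d8:-→d9:H1  best=H1
  ? 141.0.0.10  path d0:-→d1:-→d2:-→d3:-→d4:-→d5:-→d6:-→d7:-→d8:-→d9:H1  best=H1
  del 141.0.0.0/9 (clear depth 9)
  add 141.24.0.0/14 -> H1 at depth 14
  ? 141.24.62.9  path d0:-→d1:-→d2:-→d3:-→d4:-→d5:-→d6:-→d7:-→d8:-→d9:-→d10:-→d11:-→d12:-→d13:-→d14:H1  best=H1
  add 124.128.143.202/31 -> H2 at depth 31
  add 141.16.0.0/12 -> H0 at depth 12
  ? 141.24.124.151  path d0:-→d1:-→d2:-→d3:-→d4:-→d5:-→d6:-→d7:-→d8:-→d9:-→d10:-→d11:-→d12:H0→d13:-→d14:H1  best=H1
  add 124.128.0.0/16 -> H2 at depth 16
  ? 124.128.3.22  path d0:-→d1:-→d2:-→d3:-→d4:-→d5:-→d6:-→d7:-→d8:-→d9:-→d10:-→d11:-→d12:-→d13:-→d14:-→d15:-→d16:H2  best=H2
  add 0.0.0.0/0 -> H0 at depth 0
  ? 124.128.31.100  path d0:H0→d1:-→d2:-→d3:-→d4:-→d5:-→d6:-→d7:-→d8:-→d9:-→d10:-→d11:-→d12:-→d13:-→d14:-→d15:-→d16:H2  best=H2
  add 0.0.0.0/0 -> H1 at depth 0
  add 141.25.225.192/28 -> H2 at depth 28
  add 124.128.0.0/12 -> H0 at depth 12
  add 124.128.0.0/16 -> H0 at depth 16
  ? 141.25.225.192  path d0:H1→d1:-→d2:-→d3:-→d4:-→d5:-→d6:-→d7:-→d8:-→d9:-→d10:-→d11:-→d12:H0→d13:-→d14:H1→d15:-→d16:-→d17:-→d18:-→d19:-→d20:-→d21:-→d22:-→d23:-→d24:-→d25:-→d26:-→d27:-→d28:H2  best=H2
  ? 124.128.143.202  path d0:H1→d1:-→d2:-→d3:-→d4:-→d5:-→d6:-→d7:-→d8:-→d9:-→d10:-→d11:-→d12:H0→d13:-→d14:-→d15:-→d16:H0→d17:-→d18:-→d19:-→d20:-→d21:-→d22:-→d23:-→d24:-→d25:-→d26:-→d27:-→d28:-→d29:-→d30:-→d31:H2  best=H2
  add 124.128.0.0/9 -> H0 at depth 9
  add 141.25.225.192/28 -> H1 at depth 28
  ? 124.128.117.240  path d0:H1→d1:-→d2:-→d3:-→d4:-→d5:-→d6:-→d7:-→d8:-→d9:H0→d10:-→d11:-→d12:H0→d13:-→d14:-→d15:-→d16:H0  best=H0
  ? 124.143.204.216  path d0:H1→d1:-→d2:-→d3:-→d4:-→d5:-→d6:-→d7:-→d8:-→d9:H0→d10:-→d11:-→d12:H0  best=H0
  add 141.25.225.192/29 -> H1 at depth 29
  ? 124.128.0.45  path d0:H1→d1:-→d2:-→d3:-→d4:-→d5:-→d6:-→d7:-→d8:-→d9:H0→d10:-→d11:-→d12:H0→d13:-→d14:-→d15:-→d16:H0  best=H0
  add 124.128.0.0/9 -> H2 at depth 9
  add 141.25.224.0/20 -> H1 at depth 20
  ? 124.128.143.202  path d0:H1→d1:-→d2:-→d3:-→d4:-→d5:-→d6:-→d7:-→d8:-→d9:H2→d10:-→d11:-→d12:H0→d13:-→d14:-→d15:-→d16:H0→d17:-→d18:-→d19:-→d20:-→d21:-→d22:-→d23:-→d24:-→d25:-→d26:-→d27:-→d28:-→d29:-→d30:-→d31:H2  best=H2
  add 141.25.224.0/22 -> H2 at depth 22
  ? 124.128.0.0  path d0:H1→d1:-→d2:-→d3:-→d4:-→d5:-→d6:-→d7:-→d8:-→d9:H2→d10:-→d11:-→d12:H0→d13:-→d14:-→d15:-→d16:H0  best=H0
  add 141.25.225.192/28 -> H0 at depth 28
  add 124.128.0.0/10 -> H0 at depth 10
  add 141.25.225.192/28 -> H0 at depth 28
  del 141.24.0.0/14 (clear depth 14)
  add 141.16.0.0/12 -> H2 at depth 12
  del 124.128.0.0/9 (clear depth 9)
  ? 141.25.226.53  path d0:H1→d1:-→d2:-→d3:-→d4:-→d5:-→d6:-→d7:-→d8:-→d9:-→d10:-→d11:-→d12:H2→d13:-→d14:-→d15:-→d16:-→d17:-→d18:-→d19:-→d20:H1→d21:-→d22:H2  best=H2

== LOOKUPS ==
["H1","H1","H1","H1","H2","H2","H2","H2","H0","H0","H0","H2","H0","H2"]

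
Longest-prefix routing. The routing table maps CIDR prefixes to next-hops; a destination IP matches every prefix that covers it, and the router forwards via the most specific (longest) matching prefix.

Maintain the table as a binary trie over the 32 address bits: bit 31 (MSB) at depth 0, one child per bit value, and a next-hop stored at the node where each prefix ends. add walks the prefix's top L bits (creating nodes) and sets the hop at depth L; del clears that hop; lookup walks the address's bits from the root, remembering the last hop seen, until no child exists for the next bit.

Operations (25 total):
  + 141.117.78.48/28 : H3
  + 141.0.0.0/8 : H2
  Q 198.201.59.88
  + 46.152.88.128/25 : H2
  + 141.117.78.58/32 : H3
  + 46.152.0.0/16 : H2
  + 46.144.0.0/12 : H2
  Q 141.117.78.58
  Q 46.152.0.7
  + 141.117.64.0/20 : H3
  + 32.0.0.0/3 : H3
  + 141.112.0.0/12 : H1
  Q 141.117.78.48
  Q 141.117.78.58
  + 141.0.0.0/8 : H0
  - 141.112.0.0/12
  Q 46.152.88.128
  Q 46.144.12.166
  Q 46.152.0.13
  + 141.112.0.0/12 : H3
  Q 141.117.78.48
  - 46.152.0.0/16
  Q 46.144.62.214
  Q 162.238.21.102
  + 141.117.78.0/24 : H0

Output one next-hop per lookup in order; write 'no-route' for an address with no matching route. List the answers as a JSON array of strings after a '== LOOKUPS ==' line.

Trace:
  add 141.117.78.48/28 -> H3 at depth 28
  add 141.0.0.0/8 -> H2 at depth 8
  Q 198.201.59.88: descend 1 ; hops seen [∅] ; pick no-route
  add 46.152.88.128/25 -> H2 at depth 25
  add 141.117.78.58/32 -> H3 at depth 32
  add 46.152.0.0/16 -> H2 at depth 16
  add 46.144.0.0/12 -> H2 at depth 12
  Q 141.117.78.58: descend 10001101011101010100111000111010 ; hops seen [H2,H3,H3] ; pick H3
  Q 46.152.0.7: descend 00101110100110000 ; hops seen [H2,H2] ; pick H2
  add 141.117.64.0/20 -> H3 at depth 20
  add 32.0.0.0/3 -> H3 at depth 3
  add 141.112.0.0/12 -> H1 at depth 12
  Q 141.117.78.48: descend 1000110101110101010011100011 ; hops seen [H2,H1,H3,H3] ; pick H3
  Q 141.117.78.58: descend 10001101011101010100111000111010 ; hops seen [H2,H1,H3,H3,H3] ; pick H3
  add 141.0.0.0/8 -> H0 at depth 8
  del 141.112.0.0/12 (clear depth 12)
  Q 46.152.88.128: descend 0010111010011000010110001 ; hops seen [H3,H2,H2,H2] ; pick H2
  Q 46.144.12.166: descend 001011101001 ; hops seen [H3,H2] ; pick H2
  Q 46.152.0.13: descend 00101110100110000 ; hops seen [H3,H2,H2] ; pick H2
  add 141.112.0.0/12 -> H3 at depth 12
  Q 141.117.78.48: descend 1000110101110101010011100011 ; hops seen [H0,H3,H3,H3] ; pick H3
  del 46.152.0.0/16 (clear depth 16)
  Q 46.144.62.214: descend 001011101001 ; hops seen [H3,H2] ; pick H2
  Q 162.238.21.102: descend 10 ; hops seen [∅] ; pick no-route
  add 141.117.78.0/24 -> H0 at depth 24

== LOOKUPS ==
["no-route","H3","H2","H3","H3","H2","H2","H2","H3","H2","no-route"]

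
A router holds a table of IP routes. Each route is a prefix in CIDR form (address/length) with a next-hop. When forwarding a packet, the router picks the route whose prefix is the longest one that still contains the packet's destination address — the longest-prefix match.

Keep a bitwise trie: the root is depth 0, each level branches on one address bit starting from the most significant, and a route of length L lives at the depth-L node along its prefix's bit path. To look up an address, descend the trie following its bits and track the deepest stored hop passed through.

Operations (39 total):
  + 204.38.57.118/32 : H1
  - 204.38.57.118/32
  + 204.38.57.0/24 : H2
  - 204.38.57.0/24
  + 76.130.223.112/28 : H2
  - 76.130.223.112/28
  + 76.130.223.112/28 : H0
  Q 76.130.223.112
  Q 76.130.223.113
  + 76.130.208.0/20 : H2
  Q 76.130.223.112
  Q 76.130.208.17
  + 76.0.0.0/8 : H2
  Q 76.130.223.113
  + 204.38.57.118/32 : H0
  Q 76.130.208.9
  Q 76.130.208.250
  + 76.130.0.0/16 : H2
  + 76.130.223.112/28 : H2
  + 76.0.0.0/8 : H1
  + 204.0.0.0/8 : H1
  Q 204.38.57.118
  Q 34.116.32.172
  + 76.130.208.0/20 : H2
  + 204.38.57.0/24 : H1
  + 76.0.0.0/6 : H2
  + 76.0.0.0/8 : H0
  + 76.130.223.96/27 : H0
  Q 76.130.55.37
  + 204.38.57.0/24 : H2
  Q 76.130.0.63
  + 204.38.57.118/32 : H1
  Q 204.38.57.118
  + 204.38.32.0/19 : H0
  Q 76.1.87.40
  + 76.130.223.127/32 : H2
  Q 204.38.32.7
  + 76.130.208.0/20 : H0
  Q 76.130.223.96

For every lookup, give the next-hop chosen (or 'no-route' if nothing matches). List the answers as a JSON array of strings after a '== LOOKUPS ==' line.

Process each operation:
  + 204.38.57.118/32 (H1) depth=32
  - 204.38.57.118/32 clear@32
  + 204.38.57.0/24 (H2) depth=24
  - 204.38.57.0/24 clear@24
  + 76.130.223.112/28 (H2) depth=28
  - 76.130.223.112/28 clear@28
  + 76.130.223.112/28 (H0) depth=28
  ? 76.130.223.112  path d0:-→d1:-→d2:-→d3:-→d4:-→d5:-→d6:-→d7:-→d8:-→d9:-→d10:-→d11:-→d12:-→d13:-→d14:-→d15:-→d16:-→d17:-→d18:-→d19:-→d20:-→d21:-→d22:-→d23:-→d24:-→d25:-→d26:-→d27:-→d28:H0  best=H0
  ? 76.130.223.113  path d0:-→d1:-→d2:-→d3:-→d4:-→d5:-→d6:-→d7:-→d8:-→d9:-→d10:-→d11:-→d12:-→d13:-→d14:-→d15:-→d16:-→d17:-→d18:-→d19:-→d20:-→d21:-→d22:-→d23:-→d24:-→d25:-→d26:-→d27:-→d28:H0  best=H0
  + 76.130.208.0/20 (H2) depth=20
  ? 76.130.223.112  path d0:-→d1:-→d2:-→d3:-→d4:-→d5:-→d6:-→d7:-→d8:-→d9:-→d10:-→d11:-→d12:-→d13:-→d14:-→d15:-→d16:-→d17:-→d18:-→d19:-→d20:H2→d21:-→d22:-→d23:-→d24:-→d25:-→d26:-→d27:-→d28:H0  best=H0
  ? 76.130.208.17  path d0:-→d1:-→d2:-→d3:-→d4:-→d5:-→d6:-→d7:-→d8:-→d9:-→d10:-→d11:-→d12:-→d13:-→d14:-→d15:-→d16:-→d17:-→d18:-→d19:-→d20:H2  best=H2
  + 76.0.0.0/8 (H2) depth=8
  ? 76.130.223.113  path d0:-→d1:-→d2:-→d3:-→d4:-→d5:-→d6:-→d7:-→d8:H2→d9:-→d10:-→d11:-→d12:-→d13:-→d14:-→d15:-→d16:-→d17:-→d18:-→d19:-→d20:H2→d21:-→d22:-→d23:-→d24:-→d25:-→d26:-→d27:-→d28:H0  best=H0
  + 204.38.57.118/32 (H0) depth=32
  ? 76.130.208.9  path d0:-→d1:-→d2:-→d3:-→d4:-→d5:-→d6:-→d7:-→d8:H2→d9:-→d10:-→d11:-→d12:-→d13:-→d14:-→d15:-→d16:-→d17:-→d18:-→d19:-→d20:H2  best=H2
  ? 76.130.208.250  path d0:-→d1:-→d2:-→d3:-→d4:-→d5:-→d6:-→d7:-→d8:H2→d9:-→d10:-→d11:-→d12:-→d13:-→d14:-→d15:-→d16:-→d17:-→d18:-→d19:-→d20:H2  best=H2
  + 76.130.0.0/16 (H2) depth=16
  + 76.130.223.112/28 (H2) depth=28
  + 76.0.0.0/8 (H1) depth=8
  + 204.0.0.0/8 (H1) depth=8
  ? 204.38.57.118  path d0:-→d1:-→d2:-→d3:-→d4:-→d5:-→d6:-→d7:-→d8:H1→d9:-→d10:-→d11:-→d12:-→d13:-→d14:-→d15:-→d16:-→d17:-→d18:-→d19:-→d20:-→d21:-→d22:-→d23:-→d24:-→d25:-→d26:-→d27:-→d28:-→d29:-→d30:-→d31:-→d32:H0  best=H0
  ? 34.116.32.172  path d0:-→d1:-  best=no-route
  + 76.130.208.0/20 (H2) depth=20
  + 204.38.57.0/24 (H1) depth=24
  + 76.0.0.0/6 (H2) depth=6
  + 76.0.0.0/8 (H0) depth=8
  + 76.130.223.96/27 (H0) depth=27
  ? 76.130.55.37  path d0:-→d1:-→d2:-→d3:-→d4:-→d5:-→d6:H2→d7:-→d8:H0→d9:-→d10:-→d11:-→d12:-→d13:-→d14:-→d15:-→d16:H2  best=H2
  + 204.38.57.0/24 (H2) depth=24
  ? 76.130.0.63  path d0:-→d1:-→d2:-→d3:-→d4:-→d5:-→d6:H2→d7:-→d8:H0→d9:-→d10:-→d11:-→d12:-→d13:-→d14:-→d15:-→d16:H2  best=H2
  + 204.38.57.118/32 (H1) depth=32
  ? 204.38.57.118  path d0:-→d1:-→d2:-→d3:-→d4:-→d5:-→d6:-→d7:-→d8:H1→d9:-→d10:-→d11:-→d12:-→d13:-→d14:-→d15:-→d16:-→d17:-→d18:-→d19:-→d20:-→d21:-→d22:-→d23:-→d24:H2→d25:-→d26:-→d27:-→d28:-→d29:-→d30:-→d31:-→d32:H1  best=H1
  + 204.38.32.0/19 (H0) depth=19
  ? 76.1.87.40  path d0:-→d1:-→d2:-→d3:-→d4:-→d5:-→d6:H2→d7:-→d8:H0  best=H0
  + 76.130.223.127/32 (H2) depth=32
  ? 204.38.32.7  path d0:-→d1:-→d2:-→d3:-→d4:-→d5:-→d6:-→d7:-→d8:H1→d9:-→d10:-→d11:-→d12:-→d13:-→d14:-→d15:-→d16:-→d17:-→d18:-→d19:H0  best=H0
  + 76.130.208.0/20 (H0) depth=20
  ? 76.130.223.96  path d0:-→d1:-→d2:-→d3:-→d4:-→d5:-→d6:H2→d7:-→d8:H0→d9:-→d10:-→d11:-→d12:-→d13:-→d14:-→d15:-→d16:H2→d17:-→d18:-→d19:-→d20:H0→d21:-→d22:-→d23:-→d24:-→d25:-→d26:-→d27:H0  best=H0

== LOOKUPS ==
["H0","H0","H0","H2","H0","H2","H2","H0","no-route","H2","H2","H1","H0","H0","H0"]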